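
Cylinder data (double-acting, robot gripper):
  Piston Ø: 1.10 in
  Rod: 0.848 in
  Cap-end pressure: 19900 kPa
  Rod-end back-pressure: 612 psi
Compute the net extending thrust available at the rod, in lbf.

Cap-side area A_cap = π/4 × (1.10 in)² = 0.9503 in^2
Rod-side annular area A_ann = π/4 × (1.10² − 0.848²) = 0.3855 in^2
Net thrust = P_cap·A_cap − P_rod·A_ann = 2743 lbf − 236.0 lbf

F ≈ 2510 lbf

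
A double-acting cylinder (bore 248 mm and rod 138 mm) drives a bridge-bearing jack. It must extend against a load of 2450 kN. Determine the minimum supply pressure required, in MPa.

P ≈ 50.7 MPa

Cap-side area A_cap = π/4 × (248 mm)² = 48310 mm^2
P = F / A = 2450 kN / A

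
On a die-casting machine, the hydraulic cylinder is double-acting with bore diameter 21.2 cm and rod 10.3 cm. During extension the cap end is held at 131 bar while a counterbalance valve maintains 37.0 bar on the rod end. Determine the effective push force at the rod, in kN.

F ≈ 363 kN

Cap-side area A_cap = π/4 × (21.2 cm)² = 353.0 cm^2
Rod-side annular area A_ann = π/4 × (21.2² − 10.3²) = 269.7 cm^2
Net thrust = P_cap·A_cap − P_rod·A_ann = 462.4 kN − 99.78 kN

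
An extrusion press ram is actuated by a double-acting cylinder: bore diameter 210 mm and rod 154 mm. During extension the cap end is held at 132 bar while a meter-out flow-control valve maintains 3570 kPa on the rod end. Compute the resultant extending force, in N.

Cap-side area A_cap = π/4 × (210 mm)² = 34640 mm^2
Rod-side annular area A_ann = π/4 × (210² − 154²) = 16010 mm^2
Net thrust = P_cap·A_cap − P_rod·A_ann = 4.572e5 N − 57150 N

F ≈ 4.00e5 N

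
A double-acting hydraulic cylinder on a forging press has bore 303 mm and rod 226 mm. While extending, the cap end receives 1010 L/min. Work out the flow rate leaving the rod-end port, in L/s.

Cap-side area A_cap = π/4 × (303 mm)² = 72110 mm^2
Rod-side annular area A_ann = π/4 × (303² − 226²) = 31990 mm^2
Piston speed v = Q_in/A_cap; rod-end outflow Q_out = v × A_ann = Q_in × A_ann/A_cap.

Q_out ≈ 7.47 L/s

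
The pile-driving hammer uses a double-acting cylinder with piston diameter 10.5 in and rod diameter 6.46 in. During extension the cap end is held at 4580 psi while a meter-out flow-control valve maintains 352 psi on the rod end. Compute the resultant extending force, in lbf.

Cap-side area A_cap = π/4 × (10.5 in)² = 86.59 in^2
Rod-side annular area A_ann = π/4 × (10.5² − 6.46²) = 53.81 in^2
Net thrust = P_cap·A_cap − P_rod·A_ann = 3.966e5 lbf − 18940 lbf

F ≈ 3.78e5 lbf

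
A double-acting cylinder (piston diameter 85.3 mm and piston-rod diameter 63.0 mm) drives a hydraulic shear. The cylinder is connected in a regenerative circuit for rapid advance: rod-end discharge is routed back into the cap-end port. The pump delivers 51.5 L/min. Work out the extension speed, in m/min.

In regeneration the rod-end outflow joins the pump flow into the cap end, so the net volume the pump must supply per unit advance equals the rod cross-section area.
Rod cross-section A_rod = π/4 × (63.0 mm)² = 3117 mm^2
v = Q_pump / A_rod

v ≈ 16.5 m/min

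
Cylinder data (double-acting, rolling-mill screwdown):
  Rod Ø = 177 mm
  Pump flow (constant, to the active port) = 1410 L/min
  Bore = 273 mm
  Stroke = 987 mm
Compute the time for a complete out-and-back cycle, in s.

Cap-side area A_cap = π/4 × (273 mm)² = 58530 mm^2
Rod-side annular area A_ann = π/4 × (273² − 177²) = 33930 mm^2
t_ext = A_cap·L/Q = 2.458 s
t_ret = A_ann·L/Q = 1.425 s
t_cycle = t_ext + t_ret

t ≈ 3.88 s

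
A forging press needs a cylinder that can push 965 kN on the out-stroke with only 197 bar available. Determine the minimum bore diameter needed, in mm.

D ≈ 250 mm

Extension force acts on the full piston face: F = P × (π/4)D².
D = √(4F / (πP)) = √(4 × 965 kN / (π × 197 bar))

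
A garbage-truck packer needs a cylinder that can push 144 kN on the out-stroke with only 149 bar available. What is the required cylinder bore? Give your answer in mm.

Extension force acts on the full piston face: F = P × (π/4)D².
D = √(4F / (πP)) = √(4 × 144 kN / (π × 149 bar))

D ≈ 111 mm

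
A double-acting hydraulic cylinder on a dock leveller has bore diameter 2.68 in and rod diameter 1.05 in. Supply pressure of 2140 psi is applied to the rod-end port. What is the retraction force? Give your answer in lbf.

Rod-side annular area A_ann = π/4 × (2.68² − 1.05²) = 4.775 in^2
On retraction the pressure acts on the annular area (bore minus rod).
F = P × A_ann

F ≈ 10200 lbf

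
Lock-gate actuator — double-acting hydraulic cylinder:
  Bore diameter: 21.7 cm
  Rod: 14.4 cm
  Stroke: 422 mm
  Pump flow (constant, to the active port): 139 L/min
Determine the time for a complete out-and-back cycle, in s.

Cap-side area A_cap = π/4 × (21.7 cm)² = 369.8 cm^2
Rod-side annular area A_ann = π/4 × (21.7² − 14.4²) = 207.0 cm^2
t_ext = A_cap·L/Q = 6.737 s
t_ret = A_ann·L/Q = 3.770 s
t_cycle = t_ext + t_ret

t ≈ 10.5 s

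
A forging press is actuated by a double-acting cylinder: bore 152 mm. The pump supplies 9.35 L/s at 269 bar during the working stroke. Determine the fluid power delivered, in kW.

Hydraulic power = P × Q

W ≈ 252 kW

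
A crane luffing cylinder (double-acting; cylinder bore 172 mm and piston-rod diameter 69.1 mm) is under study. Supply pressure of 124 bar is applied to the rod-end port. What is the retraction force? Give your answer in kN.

Rod-side annular area A_ann = π/4 × (172² − 69.1²) = 19490 mm^2
On retraction the pressure acts on the annular area (bore minus rod).
F = P × A_ann

F ≈ 242 kN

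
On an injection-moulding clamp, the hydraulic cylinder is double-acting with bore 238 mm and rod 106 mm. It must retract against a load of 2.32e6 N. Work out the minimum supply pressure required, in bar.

P ≈ 651 bar

Rod-side annular area A_ann = π/4 × (238² − 106²) = 35660 mm^2
Retraction: pressure acts on the annular area.
P = F / A = 2.32e6 N / A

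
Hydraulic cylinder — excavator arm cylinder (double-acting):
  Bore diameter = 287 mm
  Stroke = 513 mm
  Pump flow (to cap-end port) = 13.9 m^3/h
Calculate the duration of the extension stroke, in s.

Cap-side area A_cap = π/4 × (287 mm)² = 64690 mm^2
Swept volume V = A × L; t = V / Q = A·L / Q

t ≈ 8.60 s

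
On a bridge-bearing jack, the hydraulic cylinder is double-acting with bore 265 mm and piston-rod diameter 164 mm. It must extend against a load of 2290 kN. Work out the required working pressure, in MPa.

Cap-side area A_cap = π/4 × (265 mm)² = 55150 mm^2
P = F / A = 2290 kN / A

P ≈ 41.5 MPa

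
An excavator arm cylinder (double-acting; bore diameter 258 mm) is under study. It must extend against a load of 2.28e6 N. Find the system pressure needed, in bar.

P ≈ 436 bar

Cap-side area A_cap = π/4 × (258 mm)² = 52280 mm^2
P = F / A = 2.28e6 N / A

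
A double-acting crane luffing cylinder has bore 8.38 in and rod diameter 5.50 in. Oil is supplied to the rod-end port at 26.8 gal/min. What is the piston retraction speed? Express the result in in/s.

v ≈ 3.29 in/s

Rod-side annular area A_ann = π/4 × (8.38² − 5.50²) = 31.40 in^2
Flow into the rod-end port fills the annular volume.
v = Q / A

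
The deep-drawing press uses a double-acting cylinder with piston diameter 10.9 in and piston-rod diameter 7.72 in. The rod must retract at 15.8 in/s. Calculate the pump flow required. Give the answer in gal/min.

Q ≈ 191 gal/min

Rod-side annular area A_ann = π/4 × (10.9² − 7.72²) = 46.50 in^2
Q = A × v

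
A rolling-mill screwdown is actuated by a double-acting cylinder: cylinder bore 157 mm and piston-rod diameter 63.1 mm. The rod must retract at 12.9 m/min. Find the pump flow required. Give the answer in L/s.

Rod-side annular area A_ann = π/4 × (157² − 63.1²) = 16230 mm^2
Q = A × v

Q ≈ 3.49 L/s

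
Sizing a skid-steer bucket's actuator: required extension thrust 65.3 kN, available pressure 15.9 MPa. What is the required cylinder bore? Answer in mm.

Extension force acts on the full piston face: F = P × (π/4)D².
D = √(4F / (πP)) = √(4 × 65.3 kN / (π × 15.9 MPa))

D ≈ 72.3 mm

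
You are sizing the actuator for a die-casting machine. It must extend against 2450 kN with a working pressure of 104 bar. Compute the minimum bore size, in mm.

D ≈ 548 mm

Extension force acts on the full piston face: F = P × (π/4)D².
D = √(4F / (πP)) = √(4 × 2450 kN / (π × 104 bar))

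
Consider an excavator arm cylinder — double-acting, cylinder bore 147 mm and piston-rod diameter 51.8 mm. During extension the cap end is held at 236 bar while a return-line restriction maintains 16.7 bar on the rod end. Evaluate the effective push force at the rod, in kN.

Cap-side area A_cap = π/4 × (147 mm)² = 16970 mm^2
Rod-side annular area A_ann = π/4 × (147² − 51.8²) = 14860 mm^2
Net thrust = P_cap·A_cap − P_rod·A_ann = 400.5 kN − 24.82 kN

F ≈ 376 kN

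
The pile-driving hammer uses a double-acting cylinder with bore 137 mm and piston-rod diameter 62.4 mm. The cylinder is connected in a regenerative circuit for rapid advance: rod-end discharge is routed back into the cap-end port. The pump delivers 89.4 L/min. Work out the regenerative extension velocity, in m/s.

v ≈ 0.487 m/s

In regeneration the rod-end outflow joins the pump flow into the cap end, so the net volume the pump must supply per unit advance equals the rod cross-section area.
Rod cross-section A_rod = π/4 × (62.4 mm)² = 3058 mm^2
v = Q_pump / A_rod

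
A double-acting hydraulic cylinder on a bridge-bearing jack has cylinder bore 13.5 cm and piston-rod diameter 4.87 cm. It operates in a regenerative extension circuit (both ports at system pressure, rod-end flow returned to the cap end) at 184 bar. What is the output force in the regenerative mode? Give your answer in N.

F ≈ 34300 N

With equal pressure on both faces, forces on the annular region cancel; the net push is pressure × rod cross-section.
Rod cross-section A_rod = π/4 × (4.87 cm)² = 18.63 cm^2
F = P × A_rod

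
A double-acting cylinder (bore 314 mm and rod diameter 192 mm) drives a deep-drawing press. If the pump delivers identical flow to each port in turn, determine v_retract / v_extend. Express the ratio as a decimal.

v_ret/v_ext ≈ 1.60

Cap-side area A_cap = π/4 × (314 mm)² = 77440 mm^2
Rod-side annular area A_ann = π/4 × (314² − 192²) = 48480 mm^2
For equal Q, v ∝ 1/A, so v_ret/v_ext = A_cap/A_ann.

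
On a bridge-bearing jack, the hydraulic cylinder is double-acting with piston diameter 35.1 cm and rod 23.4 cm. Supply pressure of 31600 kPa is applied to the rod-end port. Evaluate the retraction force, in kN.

Rod-side annular area A_ann = π/4 × (35.1² − 23.4²) = 537.6 cm^2
On retraction the pressure acts on the annular area (bore minus rod).
F = P × A_ann

F ≈ 1700 kN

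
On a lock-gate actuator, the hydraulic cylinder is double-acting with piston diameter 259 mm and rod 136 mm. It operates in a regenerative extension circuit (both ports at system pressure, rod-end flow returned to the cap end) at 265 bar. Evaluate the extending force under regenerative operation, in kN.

With equal pressure on both faces, forces on the annular region cancel; the net push is pressure × rod cross-section.
Rod cross-section A_rod = π/4 × (136 mm)² = 14530 mm^2
F = P × A_rod

F ≈ 385 kN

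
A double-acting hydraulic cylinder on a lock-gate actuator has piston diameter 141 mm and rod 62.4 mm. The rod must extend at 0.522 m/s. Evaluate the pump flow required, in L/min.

Q ≈ 489 L/min

Cap-side area A_cap = π/4 × (141 mm)² = 15610 mm^2
Q = A × v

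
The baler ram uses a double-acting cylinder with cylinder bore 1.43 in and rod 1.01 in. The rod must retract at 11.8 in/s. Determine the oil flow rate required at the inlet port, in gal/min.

Rod-side annular area A_ann = π/4 × (1.43² − 1.01²) = 0.8049 in^2
Q = A × v

Q ≈ 2.47 gal/min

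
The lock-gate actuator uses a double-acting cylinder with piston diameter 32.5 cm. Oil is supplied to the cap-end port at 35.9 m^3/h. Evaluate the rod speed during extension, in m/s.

v ≈ 0.120 m/s

Cap-side area A_cap = π/4 × (32.5 cm)² = 829.6 cm^2
v = Q / A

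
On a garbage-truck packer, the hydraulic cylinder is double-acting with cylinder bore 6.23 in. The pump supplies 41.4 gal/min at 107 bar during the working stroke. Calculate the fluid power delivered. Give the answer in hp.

Hydraulic power = P × Q

W ≈ 37.5 hp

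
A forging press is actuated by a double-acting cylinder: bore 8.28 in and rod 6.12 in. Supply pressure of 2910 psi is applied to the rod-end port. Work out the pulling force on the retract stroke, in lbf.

Rod-side annular area A_ann = π/4 × (8.28² − 6.12²) = 24.43 in^2
On retraction the pressure acts on the annular area (bore minus rod).
F = P × A_ann

F ≈ 71100 lbf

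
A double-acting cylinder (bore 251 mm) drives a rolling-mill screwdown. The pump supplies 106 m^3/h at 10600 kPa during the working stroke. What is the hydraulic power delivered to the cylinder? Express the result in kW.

W ≈ 312 kW

Hydraulic power = P × Q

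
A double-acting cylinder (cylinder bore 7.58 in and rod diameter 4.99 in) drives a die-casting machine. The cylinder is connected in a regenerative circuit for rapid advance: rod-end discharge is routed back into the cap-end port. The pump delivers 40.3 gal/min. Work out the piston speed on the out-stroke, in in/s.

v ≈ 7.93 in/s

In regeneration the rod-end outflow joins the pump flow into the cap end, so the net volume the pump must supply per unit advance equals the rod cross-section area.
Rod cross-section A_rod = π/4 × (4.99 in)² = 19.56 in^2
v = Q_pump / A_rod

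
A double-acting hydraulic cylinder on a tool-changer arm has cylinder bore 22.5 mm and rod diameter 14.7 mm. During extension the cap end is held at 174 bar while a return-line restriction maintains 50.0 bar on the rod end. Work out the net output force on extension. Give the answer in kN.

F ≈ 5.78 kN

Cap-side area A_cap = π/4 × (22.5 mm)² = 397.6 mm^2
Rod-side annular area A_ann = π/4 × (22.5² − 14.7²) = 227.9 mm^2
Net thrust = P_cap·A_cap − P_rod·A_ann = 6.918 kN − 1.139 kN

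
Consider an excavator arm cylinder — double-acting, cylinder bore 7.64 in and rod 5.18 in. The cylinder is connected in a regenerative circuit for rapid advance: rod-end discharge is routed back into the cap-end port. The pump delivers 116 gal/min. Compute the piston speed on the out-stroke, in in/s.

In regeneration the rod-end outflow joins the pump flow into the cap end, so the net volume the pump must supply per unit advance equals the rod cross-section area.
Rod cross-section A_rod = π/4 × (5.18 in)² = 21.07 in^2
v = Q_pump / A_rod

v ≈ 21.2 in/s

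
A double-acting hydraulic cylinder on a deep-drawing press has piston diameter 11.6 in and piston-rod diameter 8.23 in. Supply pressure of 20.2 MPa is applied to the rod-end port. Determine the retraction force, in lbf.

Rod-side annular area A_ann = π/4 × (11.6² − 8.23²) = 52.49 in^2
On retraction the pressure acts on the annular area (bore minus rod).
F = P × A_ann

F ≈ 1.54e5 lbf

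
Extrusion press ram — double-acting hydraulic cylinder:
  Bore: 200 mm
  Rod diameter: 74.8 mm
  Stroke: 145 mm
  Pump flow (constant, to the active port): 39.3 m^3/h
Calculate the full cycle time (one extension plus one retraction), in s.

t ≈ 0.776 s

Cap-side area A_cap = π/4 × (200 mm)² = 31420 mm^2
Rod-side annular area A_ann = π/4 × (200² − 74.8²) = 27020 mm^2
t_ext = A_cap·L/Q = 0.4173 s
t_ret = A_ann·L/Q = 0.3589 s
t_cycle = t_ext + t_ret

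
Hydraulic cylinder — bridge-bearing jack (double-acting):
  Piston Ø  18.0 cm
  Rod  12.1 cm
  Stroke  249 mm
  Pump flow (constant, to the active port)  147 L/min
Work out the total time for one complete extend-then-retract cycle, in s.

Cap-side area A_cap = π/4 × (18.0 cm)² = 254.5 cm^2
Rod-side annular area A_ann = π/4 × (18.0² − 12.1²) = 139.5 cm^2
t_ext = A_cap·L/Q = 2.586 s
t_ret = A_ann·L/Q = 1.418 s
t_cycle = t_ext + t_ret

t ≈ 4.00 s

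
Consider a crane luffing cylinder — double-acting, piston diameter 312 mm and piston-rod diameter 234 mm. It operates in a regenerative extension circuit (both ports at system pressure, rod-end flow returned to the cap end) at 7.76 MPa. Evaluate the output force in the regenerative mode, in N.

F ≈ 3.34e5 N

With equal pressure on both faces, forces on the annular region cancel; the net push is pressure × rod cross-section.
Rod cross-section A_rod = π/4 × (234 mm)² = 43010 mm^2
F = P × A_rod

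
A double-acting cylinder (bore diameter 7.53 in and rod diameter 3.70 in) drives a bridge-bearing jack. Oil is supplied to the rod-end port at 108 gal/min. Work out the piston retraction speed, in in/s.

Rod-side annular area A_ann = π/4 × (7.53² − 3.70²) = 33.78 in^2
Flow into the rod-end port fills the annular volume.
v = Q / A

v ≈ 12.3 in/s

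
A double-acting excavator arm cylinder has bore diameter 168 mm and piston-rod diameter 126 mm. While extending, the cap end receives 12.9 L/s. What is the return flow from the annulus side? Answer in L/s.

Cap-side area A_cap = π/4 × (168 mm)² = 22170 mm^2
Rod-side annular area A_ann = π/4 × (168² − 126²) = 9698 mm^2
Piston speed v = Q_in/A_cap; rod-end outflow Q_out = v × A_ann = Q_in × A_ann/A_cap.

Q_out ≈ 5.64 L/s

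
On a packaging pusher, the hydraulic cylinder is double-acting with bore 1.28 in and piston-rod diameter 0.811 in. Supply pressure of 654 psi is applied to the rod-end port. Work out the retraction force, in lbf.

Rod-side annular area A_ann = π/4 × (1.28² − 0.811²) = 0.7702 in^2
On retraction the pressure acts on the annular area (bore minus rod).
F = P × A_ann

F ≈ 504 lbf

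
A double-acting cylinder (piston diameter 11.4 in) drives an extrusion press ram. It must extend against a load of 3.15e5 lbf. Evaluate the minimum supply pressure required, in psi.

Cap-side area A_cap = π/4 × (11.4 in)² = 102.1 in^2
P = F / A = 3.15e5 lbf / A

P ≈ 3090 psi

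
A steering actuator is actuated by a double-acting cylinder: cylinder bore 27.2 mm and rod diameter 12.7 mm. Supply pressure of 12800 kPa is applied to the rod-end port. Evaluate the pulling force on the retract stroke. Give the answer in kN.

F ≈ 5.82 kN

Rod-side annular area A_ann = π/4 × (27.2² − 12.7²) = 454.4 mm^2
On retraction the pressure acts on the annular area (bore minus rod).
F = P × A_ann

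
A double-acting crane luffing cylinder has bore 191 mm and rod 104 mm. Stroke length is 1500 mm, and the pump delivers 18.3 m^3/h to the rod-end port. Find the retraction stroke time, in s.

Rod-side annular area A_ann = π/4 × (191² − 104²) = 20160 mm^2
Swept volume V = A × L; t = V / Q = A·L / Q

t ≈ 5.95 s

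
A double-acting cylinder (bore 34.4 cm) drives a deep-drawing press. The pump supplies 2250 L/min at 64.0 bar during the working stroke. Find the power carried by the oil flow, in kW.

Hydraulic power = P × Q

W ≈ 240 kW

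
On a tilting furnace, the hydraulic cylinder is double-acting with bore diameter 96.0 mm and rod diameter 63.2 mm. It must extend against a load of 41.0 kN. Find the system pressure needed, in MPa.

P ≈ 5.66 MPa

Cap-side area A_cap = π/4 × (96.0 mm)² = 7238 mm^2
P = F / A = 41.0 kN / A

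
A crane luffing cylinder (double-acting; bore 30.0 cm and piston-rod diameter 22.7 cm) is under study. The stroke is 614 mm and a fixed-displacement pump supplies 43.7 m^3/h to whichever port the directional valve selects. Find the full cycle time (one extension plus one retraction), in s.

Cap-side area A_cap = π/4 × (30.0 cm)² = 706.9 cm^2
Rod-side annular area A_ann = π/4 × (30.0² − 22.7²) = 302.2 cm^2
t_ext = A_cap·L/Q = 3.575 s
t_ret = A_ann·L/Q = 1.528 s
t_cycle = t_ext + t_ret

t ≈ 5.10 s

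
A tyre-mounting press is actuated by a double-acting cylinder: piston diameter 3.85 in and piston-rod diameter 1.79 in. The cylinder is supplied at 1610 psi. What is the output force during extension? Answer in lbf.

Cap-side area A_cap = π/4 × (3.85 in)² = 11.64 in^2
F = P × A_cap = 1610 psi × A_cap

F ≈ 18700 lbf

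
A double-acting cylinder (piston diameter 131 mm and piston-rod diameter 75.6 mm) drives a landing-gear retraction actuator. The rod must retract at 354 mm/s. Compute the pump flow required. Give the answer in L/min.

Q ≈ 191 L/min

Rod-side annular area A_ann = π/4 × (131² − 75.6²) = 8989 mm^2
Q = A × v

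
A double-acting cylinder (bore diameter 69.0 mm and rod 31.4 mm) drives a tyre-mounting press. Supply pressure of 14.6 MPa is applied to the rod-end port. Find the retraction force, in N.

F ≈ 43300 N

Rod-side annular area A_ann = π/4 × (69.0² − 31.4²) = 2965 mm^2
On retraction the pressure acts on the annular area (bore minus rod).
F = P × A_ann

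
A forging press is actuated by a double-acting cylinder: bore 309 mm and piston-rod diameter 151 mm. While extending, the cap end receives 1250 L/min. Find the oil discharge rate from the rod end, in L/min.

Cap-side area A_cap = π/4 × (309 mm)² = 74990 mm^2
Rod-side annular area A_ann = π/4 × (309² − 151²) = 57080 mm^2
Piston speed v = Q_in/A_cap; rod-end outflow Q_out = v × A_ann = Q_in × A_ann/A_cap.

Q_out ≈ 951 L/min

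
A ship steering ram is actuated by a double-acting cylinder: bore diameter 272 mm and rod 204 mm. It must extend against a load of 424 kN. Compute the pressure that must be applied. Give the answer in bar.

Cap-side area A_cap = π/4 × (272 mm)² = 58110 mm^2
P = F / A = 424 kN / A

P ≈ 73.0 bar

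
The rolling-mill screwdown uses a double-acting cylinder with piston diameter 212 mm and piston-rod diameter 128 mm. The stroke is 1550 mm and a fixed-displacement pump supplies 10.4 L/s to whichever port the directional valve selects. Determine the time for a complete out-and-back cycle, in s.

Cap-side area A_cap = π/4 × (212 mm)² = 35300 mm^2
Rod-side annular area A_ann = π/4 × (212² − 128²) = 22430 mm^2
t_ext = A_cap·L/Q = 5.261 s
t_ret = A_ann·L/Q = 3.343 s
t_cycle = t_ext + t_ret

t ≈ 8.60 s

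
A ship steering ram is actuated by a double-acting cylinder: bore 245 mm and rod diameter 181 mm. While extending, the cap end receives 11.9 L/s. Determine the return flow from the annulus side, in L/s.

Q_out ≈ 5.41 L/s

Cap-side area A_cap = π/4 × (245 mm)² = 47140 mm^2
Rod-side annular area A_ann = π/4 × (245² − 181²) = 21410 mm^2
Piston speed v = Q_in/A_cap; rod-end outflow Q_out = v × A_ann = Q_in × A_ann/A_cap.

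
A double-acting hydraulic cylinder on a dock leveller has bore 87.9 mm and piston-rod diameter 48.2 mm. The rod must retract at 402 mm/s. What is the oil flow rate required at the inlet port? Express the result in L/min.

Rod-side annular area A_ann = π/4 × (87.9² − 48.2²) = 4244 mm^2
Q = A × v

Q ≈ 102 L/min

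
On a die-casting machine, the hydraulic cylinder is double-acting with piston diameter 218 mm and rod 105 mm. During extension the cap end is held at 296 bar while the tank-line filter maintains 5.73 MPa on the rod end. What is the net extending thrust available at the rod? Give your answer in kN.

F ≈ 941 kN

Cap-side area A_cap = π/4 × (218 mm)² = 37330 mm^2
Rod-side annular area A_ann = π/4 × (218² − 105²) = 28670 mm^2
Net thrust = P_cap·A_cap − P_rod·A_ann = 1105 kN − 164.3 kN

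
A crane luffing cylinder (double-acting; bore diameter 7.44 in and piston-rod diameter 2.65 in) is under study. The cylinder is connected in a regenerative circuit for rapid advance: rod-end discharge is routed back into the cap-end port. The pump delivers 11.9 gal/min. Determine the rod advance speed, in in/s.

In regeneration the rod-end outflow joins the pump flow into the cap end, so the net volume the pump must supply per unit advance equals the rod cross-section area.
Rod cross-section A_rod = π/4 × (2.65 in)² = 5.515 in^2
v = Q_pump / A_rod

v ≈ 8.31 in/s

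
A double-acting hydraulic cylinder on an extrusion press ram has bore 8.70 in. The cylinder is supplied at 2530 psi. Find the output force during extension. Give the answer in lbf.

F ≈ 1.50e5 lbf

Cap-side area A_cap = π/4 × (8.70 in)² = 59.45 in^2
F = P × A_cap = 2530 psi × A_cap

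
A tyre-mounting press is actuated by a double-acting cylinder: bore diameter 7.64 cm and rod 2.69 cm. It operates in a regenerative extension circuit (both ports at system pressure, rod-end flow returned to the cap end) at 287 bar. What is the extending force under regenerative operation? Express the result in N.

F ≈ 16300 N

With equal pressure on both faces, forces on the annular region cancel; the net push is pressure × rod cross-section.
Rod cross-section A_rod = π/4 × (2.69 cm)² = 5.683 cm^2
F = P × A_rod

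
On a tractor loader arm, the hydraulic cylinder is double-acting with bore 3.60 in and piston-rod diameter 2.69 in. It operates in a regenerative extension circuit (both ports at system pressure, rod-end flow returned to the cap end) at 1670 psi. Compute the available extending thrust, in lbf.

With equal pressure on both faces, forces on the annular region cancel; the net push is pressure × rod cross-section.
Rod cross-section A_rod = π/4 × (2.69 in)² = 5.683 in^2
F = P × A_rod

F ≈ 9490 lbf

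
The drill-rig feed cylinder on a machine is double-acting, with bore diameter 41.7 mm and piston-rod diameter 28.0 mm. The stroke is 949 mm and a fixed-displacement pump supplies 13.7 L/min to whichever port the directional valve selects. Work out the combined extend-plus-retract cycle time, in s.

t ≈ 8.79 s

Cap-side area A_cap = π/4 × (41.7 mm)² = 1366 mm^2
Rod-side annular area A_ann = π/4 × (41.7² − 28.0²) = 750.0 mm^2
t_ext = A_cap·L/Q = 5.676 s
t_ret = A_ann·L/Q = 3.117 s
t_cycle = t_ext + t_ret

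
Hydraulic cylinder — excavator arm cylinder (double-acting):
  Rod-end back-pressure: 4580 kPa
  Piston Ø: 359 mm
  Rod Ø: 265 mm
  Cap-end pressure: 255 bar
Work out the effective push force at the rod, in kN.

F ≈ 2370 kN

Cap-side area A_cap = π/4 × (359 mm)² = 1.012e5 mm^2
Rod-side annular area A_ann = π/4 × (359² − 265²) = 46070 mm^2
Net thrust = P_cap·A_cap − P_rod·A_ann = 2581 kN − 211.0 kN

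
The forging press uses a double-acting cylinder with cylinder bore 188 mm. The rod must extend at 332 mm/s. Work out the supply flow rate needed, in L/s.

Cap-side area A_cap = π/4 × (188 mm)² = 27760 mm^2
Q = A × v

Q ≈ 9.22 L/s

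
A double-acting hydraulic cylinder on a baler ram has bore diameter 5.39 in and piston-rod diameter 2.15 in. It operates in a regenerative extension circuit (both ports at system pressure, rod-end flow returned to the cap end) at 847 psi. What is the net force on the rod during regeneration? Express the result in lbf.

With equal pressure on both faces, forces on the annular region cancel; the net push is pressure × rod cross-section.
Rod cross-section A_rod = π/4 × (2.15 in)² = 3.631 in^2
F = P × A_rod

F ≈ 3080 lbf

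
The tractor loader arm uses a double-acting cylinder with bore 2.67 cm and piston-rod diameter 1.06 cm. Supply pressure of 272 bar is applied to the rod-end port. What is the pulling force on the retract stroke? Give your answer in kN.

Rod-side annular area A_ann = π/4 × (2.67² − 1.06²) = 4.717 cm^2
On retraction the pressure acts on the annular area (bore minus rod).
F = P × A_ann

F ≈ 12.8 kN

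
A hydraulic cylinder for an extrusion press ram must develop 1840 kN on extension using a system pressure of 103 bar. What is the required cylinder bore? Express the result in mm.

Extension force acts on the full piston face: F = P × (π/4)D².
D = √(4F / (πP)) = √(4 × 1840 kN / (π × 103 bar))

D ≈ 477 mm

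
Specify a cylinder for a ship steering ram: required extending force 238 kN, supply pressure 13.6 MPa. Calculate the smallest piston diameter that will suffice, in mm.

Extension force acts on the full piston face: F = P × (π/4)D².
D = √(4F / (πP)) = √(4 × 238 kN / (π × 13.6 MPa))

D ≈ 149 mm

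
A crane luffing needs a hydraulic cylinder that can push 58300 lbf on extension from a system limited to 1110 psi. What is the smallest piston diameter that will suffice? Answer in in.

Extension force acts on the full piston face: F = P × (π/4)D².
D = √(4F / (πP)) = √(4 × 58300 lbf / (π × 1110 psi))

D ≈ 8.18 in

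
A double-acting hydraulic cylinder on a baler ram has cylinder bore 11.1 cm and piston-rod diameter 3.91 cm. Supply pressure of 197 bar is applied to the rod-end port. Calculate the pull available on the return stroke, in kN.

Rod-side annular area A_ann = π/4 × (11.1² − 3.91²) = 84.76 cm^2
On retraction the pressure acts on the annular area (bore minus rod).
F = P × A_ann

F ≈ 167 kN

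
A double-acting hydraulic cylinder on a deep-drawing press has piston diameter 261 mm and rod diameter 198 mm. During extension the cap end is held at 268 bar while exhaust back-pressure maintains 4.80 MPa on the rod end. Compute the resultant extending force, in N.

Cap-side area A_cap = π/4 × (261 mm)² = 53500 mm^2
Rod-side annular area A_ann = π/4 × (261² − 198²) = 22710 mm^2
Net thrust = P_cap·A_cap − P_rod·A_ann = 1.434e6 N − 1.090e5 N

F ≈ 1.32e6 N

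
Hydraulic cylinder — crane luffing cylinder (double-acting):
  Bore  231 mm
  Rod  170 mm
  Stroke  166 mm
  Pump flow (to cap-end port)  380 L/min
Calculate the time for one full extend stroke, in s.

Cap-side area A_cap = π/4 × (231 mm)² = 41910 mm^2
Swept volume V = A × L; t = V / Q = A·L / Q

t ≈ 1.10 s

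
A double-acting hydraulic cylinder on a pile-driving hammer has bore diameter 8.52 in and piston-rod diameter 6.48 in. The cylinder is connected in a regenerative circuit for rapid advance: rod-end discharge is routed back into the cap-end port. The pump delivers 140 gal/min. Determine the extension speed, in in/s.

v ≈ 16.3 in/s

In regeneration the rod-end outflow joins the pump flow into the cap end, so the net volume the pump must supply per unit advance equals the rod cross-section area.
Rod cross-section A_rod = π/4 × (6.48 in)² = 32.98 in^2
v = Q_pump / A_rod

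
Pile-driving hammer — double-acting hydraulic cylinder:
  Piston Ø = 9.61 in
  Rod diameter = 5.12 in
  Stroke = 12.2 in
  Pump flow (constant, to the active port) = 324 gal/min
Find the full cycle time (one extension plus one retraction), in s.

t ≈ 1.22 s

Cap-side area A_cap = π/4 × (9.61 in)² = 72.53 in^2
Rod-side annular area A_ann = π/4 × (9.61² − 5.12²) = 51.94 in^2
t_ext = A_cap·L/Q = 0.7094 s
t_ret = A_ann·L/Q = 0.5080 s
t_cycle = t_ext + t_ret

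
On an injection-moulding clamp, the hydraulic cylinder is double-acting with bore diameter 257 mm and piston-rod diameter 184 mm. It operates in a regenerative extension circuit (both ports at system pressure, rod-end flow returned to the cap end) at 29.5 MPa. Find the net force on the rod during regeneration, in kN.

With equal pressure on both faces, forces on the annular region cancel; the net push is pressure × rod cross-section.
Rod cross-section A_rod = π/4 × (184 mm)² = 26590 mm^2
F = P × A_rod

F ≈ 784 kN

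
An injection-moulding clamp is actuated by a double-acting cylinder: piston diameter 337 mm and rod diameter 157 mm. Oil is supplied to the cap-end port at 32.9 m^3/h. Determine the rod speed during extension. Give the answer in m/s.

Cap-side area A_cap = π/4 × (337 mm)² = 89200 mm^2
v = Q / A

v ≈ 0.102 m/s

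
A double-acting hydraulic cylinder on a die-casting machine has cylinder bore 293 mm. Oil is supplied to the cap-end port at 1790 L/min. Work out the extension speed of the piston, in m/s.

v ≈ 0.442 m/s

Cap-side area A_cap = π/4 × (293 mm)² = 67430 mm^2
v = Q / A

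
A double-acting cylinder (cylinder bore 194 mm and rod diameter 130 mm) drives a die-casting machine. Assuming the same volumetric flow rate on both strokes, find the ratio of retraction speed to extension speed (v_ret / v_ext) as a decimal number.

Cap-side area A_cap = π/4 × (194 mm)² = 29560 mm^2
Rod-side annular area A_ann = π/4 × (194² − 130²) = 16290 mm^2
For equal Q, v ∝ 1/A, so v_ret/v_ext = A_cap/A_ann.

v_ret/v_ext ≈ 1.82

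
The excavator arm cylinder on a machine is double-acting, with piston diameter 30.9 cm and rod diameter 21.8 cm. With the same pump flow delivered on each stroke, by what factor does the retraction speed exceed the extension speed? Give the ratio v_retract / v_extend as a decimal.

v_ret/v_ext ≈ 1.99

Cap-side area A_cap = π/4 × (30.9 cm)² = 749.9 cm^2
Rod-side annular area A_ann = π/4 × (30.9² − 21.8²) = 376.7 cm^2
For equal Q, v ∝ 1/A, so v_ret/v_ext = A_cap/A_ann.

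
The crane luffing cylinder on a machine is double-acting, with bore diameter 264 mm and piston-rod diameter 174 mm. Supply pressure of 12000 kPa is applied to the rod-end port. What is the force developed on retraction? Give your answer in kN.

Rod-side annular area A_ann = π/4 × (264² − 174²) = 30960 mm^2
On retraction the pressure acts on the annular area (bore minus rod).
F = P × A_ann

F ≈ 372 kN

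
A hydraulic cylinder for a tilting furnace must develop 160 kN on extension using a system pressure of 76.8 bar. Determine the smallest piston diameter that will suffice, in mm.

D ≈ 163 mm

Extension force acts on the full piston face: F = P × (π/4)D².
D = √(4F / (πP)) = √(4 × 160 kN / (π × 76.8 bar))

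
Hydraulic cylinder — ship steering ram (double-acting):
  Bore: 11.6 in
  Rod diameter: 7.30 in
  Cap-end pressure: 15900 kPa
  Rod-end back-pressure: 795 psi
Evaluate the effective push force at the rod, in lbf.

Cap-side area A_cap = π/4 × (11.6 in)² = 105.7 in^2
Rod-side annular area A_ann = π/4 × (11.6² − 7.30²) = 63.83 in^2
Net thrust = P_cap·A_cap − P_rod·A_ann = 2.437e5 lbf − 50740 lbf

F ≈ 1.93e5 lbf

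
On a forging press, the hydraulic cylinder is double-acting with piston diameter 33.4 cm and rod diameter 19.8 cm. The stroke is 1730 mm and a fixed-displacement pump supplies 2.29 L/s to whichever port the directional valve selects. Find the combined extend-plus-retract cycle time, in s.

Cap-side area A_cap = π/4 × (33.4 cm)² = 876.2 cm^2
Rod-side annular area A_ann = π/4 × (33.4² − 19.8²) = 568.3 cm^2
t_ext = A_cap·L/Q = 66.19 s
t_ret = A_ann·L/Q = 42.93 s
t_cycle = t_ext + t_ret

t ≈ 109 s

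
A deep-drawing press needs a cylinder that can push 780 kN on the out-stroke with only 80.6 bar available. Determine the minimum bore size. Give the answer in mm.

Extension force acts on the full piston face: F = P × (π/4)D².
D = √(4F / (πP)) = √(4 × 780 kN / (π × 80.6 bar))

D ≈ 351 mm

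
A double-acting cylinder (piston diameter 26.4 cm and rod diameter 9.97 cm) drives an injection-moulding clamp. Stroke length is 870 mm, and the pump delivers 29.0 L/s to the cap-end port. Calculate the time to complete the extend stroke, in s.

Cap-side area A_cap = π/4 × (26.4 cm)² = 547.4 cm^2
Swept volume V = A × L; t = V / Q = A·L / Q

t ≈ 1.64 s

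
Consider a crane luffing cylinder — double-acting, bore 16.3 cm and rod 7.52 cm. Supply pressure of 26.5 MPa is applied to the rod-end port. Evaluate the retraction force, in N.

F ≈ 4.35e5 N

Rod-side annular area A_ann = π/4 × (16.3² − 7.52²) = 164.3 cm^2
On retraction the pressure acts on the annular area (bore minus rod).
F = P × A_ann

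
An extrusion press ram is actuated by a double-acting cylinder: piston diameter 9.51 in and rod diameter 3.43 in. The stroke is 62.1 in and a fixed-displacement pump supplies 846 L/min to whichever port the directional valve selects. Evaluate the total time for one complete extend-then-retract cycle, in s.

t ≈ 9.59 s

Cap-side area A_cap = π/4 × (9.51 in)² = 71.03 in^2
Rod-side annular area A_ann = π/4 × (9.51² − 3.43²) = 61.79 in^2
t_ext = A_cap·L/Q = 5.127 s
t_ret = A_ann·L/Q = 4.460 s
t_cycle = t_ext + t_ret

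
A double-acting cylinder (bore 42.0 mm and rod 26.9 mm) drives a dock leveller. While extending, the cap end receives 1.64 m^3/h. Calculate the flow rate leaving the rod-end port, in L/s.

Cap-side area A_cap = π/4 × (42.0 mm)² = 1385 mm^2
Rod-side annular area A_ann = π/4 × (42.0² − 26.9²) = 817.1 mm^2
Piston speed v = Q_in/A_cap; rod-end outflow Q_out = v × A_ann = Q_in × A_ann/A_cap.

Q_out ≈ 0.269 L/s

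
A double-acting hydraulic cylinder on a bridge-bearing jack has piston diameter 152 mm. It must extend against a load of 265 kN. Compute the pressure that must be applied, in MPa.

P ≈ 14.6 MPa

Cap-side area A_cap = π/4 × (152 mm)² = 18150 mm^2
P = F / A = 265 kN / A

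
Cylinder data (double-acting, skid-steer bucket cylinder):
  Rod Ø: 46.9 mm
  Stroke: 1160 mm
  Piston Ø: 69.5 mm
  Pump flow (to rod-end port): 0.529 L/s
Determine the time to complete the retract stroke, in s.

t ≈ 4.53 s

Rod-side annular area A_ann = π/4 × (69.5² − 46.9²) = 2066 mm^2
Swept volume V = A × L; t = V / Q = A·L / Q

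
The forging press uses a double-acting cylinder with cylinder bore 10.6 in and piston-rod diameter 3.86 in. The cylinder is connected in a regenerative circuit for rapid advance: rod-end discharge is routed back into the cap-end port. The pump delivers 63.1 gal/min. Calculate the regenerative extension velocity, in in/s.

In regeneration the rod-end outflow joins the pump flow into the cap end, so the net volume the pump must supply per unit advance equals the rod cross-section area.
Rod cross-section A_rod = π/4 × (3.86 in)² = 11.70 in^2
v = Q_pump / A_rod

v ≈ 20.8 in/s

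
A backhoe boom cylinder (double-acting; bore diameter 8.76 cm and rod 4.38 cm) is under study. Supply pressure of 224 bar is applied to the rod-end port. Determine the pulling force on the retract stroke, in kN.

F ≈ 101 kN

Rod-side annular area A_ann = π/4 × (8.76² − 4.38²) = 45.20 cm^2
On retraction the pressure acts on the annular area (bore minus rod).
F = P × A_ann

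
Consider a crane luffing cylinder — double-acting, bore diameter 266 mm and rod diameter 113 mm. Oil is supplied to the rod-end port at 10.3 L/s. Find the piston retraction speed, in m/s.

Rod-side annular area A_ann = π/4 × (266² − 113²) = 45540 mm^2
Flow into the rod-end port fills the annular volume.
v = Q / A

v ≈ 0.226 m/s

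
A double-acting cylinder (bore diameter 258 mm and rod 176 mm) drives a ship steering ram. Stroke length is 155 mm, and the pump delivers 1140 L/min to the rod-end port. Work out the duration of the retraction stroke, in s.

Rod-side annular area A_ann = π/4 × (258² − 176²) = 27950 mm^2
Swept volume V = A × L; t = V / Q = A·L / Q

t ≈ 0.228 s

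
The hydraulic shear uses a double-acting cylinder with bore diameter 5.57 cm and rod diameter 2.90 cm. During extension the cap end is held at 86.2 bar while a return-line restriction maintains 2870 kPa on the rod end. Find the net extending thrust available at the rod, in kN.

Cap-side area A_cap = π/4 × (5.57 cm)² = 24.37 cm^2
Rod-side annular area A_ann = π/4 × (5.57² − 2.90²) = 17.76 cm^2
Net thrust = P_cap·A_cap − P_rod·A_ann = 21.00 kN − 5.098 kN

F ≈ 15.9 kN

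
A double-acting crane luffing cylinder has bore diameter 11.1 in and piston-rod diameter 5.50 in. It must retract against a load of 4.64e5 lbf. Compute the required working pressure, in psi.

Rod-side annular area A_ann = π/4 × (11.1² − 5.50²) = 73.01 in^2
Retraction: pressure acts on the annular area.
P = F / A = 4.64e5 lbf / A

P ≈ 6360 psi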